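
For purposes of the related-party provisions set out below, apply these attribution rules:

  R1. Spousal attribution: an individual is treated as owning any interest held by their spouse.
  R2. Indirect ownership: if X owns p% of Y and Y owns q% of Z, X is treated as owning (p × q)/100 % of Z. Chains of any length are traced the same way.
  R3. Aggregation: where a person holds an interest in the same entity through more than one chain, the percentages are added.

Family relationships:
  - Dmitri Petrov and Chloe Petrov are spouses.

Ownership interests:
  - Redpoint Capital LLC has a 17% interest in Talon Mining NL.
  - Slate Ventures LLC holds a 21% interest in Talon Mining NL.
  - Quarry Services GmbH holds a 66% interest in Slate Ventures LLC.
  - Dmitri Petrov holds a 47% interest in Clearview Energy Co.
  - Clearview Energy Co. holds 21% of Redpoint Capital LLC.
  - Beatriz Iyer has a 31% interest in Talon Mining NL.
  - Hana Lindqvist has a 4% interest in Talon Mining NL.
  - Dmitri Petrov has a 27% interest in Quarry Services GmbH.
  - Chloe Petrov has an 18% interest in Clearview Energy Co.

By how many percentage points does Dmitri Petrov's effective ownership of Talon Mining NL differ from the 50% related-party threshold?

By spousal attribution (R1), Dmitri Petrov is treated as also owning Chloe Petrov's interest in Clearview Energy Co, giving 47% + 18% = 65%.
Chain via Quarry Services GmbH → Slate Ventures LLC (R2): 27% × 66% × 21% = 3.7422% of Talon Mining NL.
Chain via Clearview Energy Co. → Redpoint Capital LLC (R2): 65% × 21% × 17% = 2.3205% of Talon Mining NL.
Aggregating (R3): 3.7422% + 2.3205% = 6.0627%.
6.0627% falls short of the 50% threshold by 43.9373 percentage points.

43.9373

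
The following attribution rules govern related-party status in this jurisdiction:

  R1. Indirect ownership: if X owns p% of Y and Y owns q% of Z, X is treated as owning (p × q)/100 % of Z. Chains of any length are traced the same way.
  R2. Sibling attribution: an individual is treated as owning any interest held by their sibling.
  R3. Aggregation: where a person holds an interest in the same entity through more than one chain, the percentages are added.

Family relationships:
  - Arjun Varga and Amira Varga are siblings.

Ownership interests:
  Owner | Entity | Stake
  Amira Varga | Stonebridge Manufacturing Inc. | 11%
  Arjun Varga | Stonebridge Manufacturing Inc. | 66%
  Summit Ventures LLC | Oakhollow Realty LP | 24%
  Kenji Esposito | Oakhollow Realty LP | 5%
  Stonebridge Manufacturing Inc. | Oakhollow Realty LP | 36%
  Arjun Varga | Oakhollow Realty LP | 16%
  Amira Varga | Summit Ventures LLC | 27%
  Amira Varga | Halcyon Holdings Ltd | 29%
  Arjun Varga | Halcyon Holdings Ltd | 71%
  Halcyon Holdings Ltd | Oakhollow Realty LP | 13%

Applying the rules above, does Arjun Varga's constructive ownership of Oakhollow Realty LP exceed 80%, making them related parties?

By sibling attribution (R2), Arjun Varga is treated as also owning Amira Varga's interest in Stonebridge Manufacturing Inc, giving 66% + 11% = 77%.
By sibling attribution (R2), Arjun Varga is treated as also owning Amira Varga's interest in Halcyon Holdings Ltd, giving 71% + 29% = 100%.
By sibling attribution (R2), Arjun Varga is treated as owning Amira Varga's 27% interest in Summit Ventures LLC.
Chain via Stonebridge Manufacturing Inc. (R1): 77% × 36% = 27.72% of Oakhollow Realty LP.
Chain via Halcyon Holdings Ltd (R1): 100% × 13% = 13% of Oakhollow Realty LP.
Direct interest in Oakhollow Realty LP: 16%.
Chain via Summit Ventures LLC (R1): 27% × 24% = 6.48% of Oakhollow Realty LP.
Aggregating (R3): 27.72% + 13% + 16% + 6.48% = 63.2%.
63.2% does not exceed the 80% threshold, so Arjun is not a related party to Oakhollow Realty LP.

No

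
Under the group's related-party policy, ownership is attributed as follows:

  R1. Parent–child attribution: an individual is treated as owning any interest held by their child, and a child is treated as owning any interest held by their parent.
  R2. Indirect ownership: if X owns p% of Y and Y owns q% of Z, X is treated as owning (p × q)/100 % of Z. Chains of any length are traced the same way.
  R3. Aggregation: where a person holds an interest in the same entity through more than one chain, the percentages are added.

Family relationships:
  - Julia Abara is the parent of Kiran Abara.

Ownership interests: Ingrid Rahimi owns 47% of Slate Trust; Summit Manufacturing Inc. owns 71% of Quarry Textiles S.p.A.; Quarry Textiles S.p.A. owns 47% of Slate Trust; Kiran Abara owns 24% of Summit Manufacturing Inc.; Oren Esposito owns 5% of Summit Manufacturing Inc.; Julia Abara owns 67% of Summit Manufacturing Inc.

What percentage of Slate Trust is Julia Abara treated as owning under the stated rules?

30.3667%

By parent–child attribution (R1), Julia Abara is treated as also owning Kiran Abara's interest in Summit Manufacturing Inc, giving 67% + 24% = 91%.
Chain via Summit Manufacturing Inc. → Quarry Textiles S.p.A. (R2): 91% × 71% × 47% = 30.3667% of Slate Trust.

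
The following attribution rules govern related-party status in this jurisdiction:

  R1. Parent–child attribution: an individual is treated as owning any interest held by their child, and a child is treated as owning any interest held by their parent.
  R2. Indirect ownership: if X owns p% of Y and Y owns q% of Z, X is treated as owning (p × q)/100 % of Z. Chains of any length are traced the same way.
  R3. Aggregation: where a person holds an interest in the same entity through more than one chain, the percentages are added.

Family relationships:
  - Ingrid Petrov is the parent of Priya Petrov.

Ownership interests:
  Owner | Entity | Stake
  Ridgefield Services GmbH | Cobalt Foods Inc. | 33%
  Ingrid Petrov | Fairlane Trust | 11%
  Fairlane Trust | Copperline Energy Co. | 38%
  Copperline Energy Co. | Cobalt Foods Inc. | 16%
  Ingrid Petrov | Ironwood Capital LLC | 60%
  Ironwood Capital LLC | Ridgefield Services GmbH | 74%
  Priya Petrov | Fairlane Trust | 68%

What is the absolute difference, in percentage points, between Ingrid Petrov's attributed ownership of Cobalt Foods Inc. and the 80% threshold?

60.5448

By parent–child attribution (R1), Ingrid Petrov is treated as also owning Priya Petrov's interest in Fairlane Trust, giving 11% + 68% = 79%.
Chain via Fairlane Trust → Copperline Energy Co. (R2): 79% × 38% × 16% = 4.8032% of Cobalt Foods Inc.
Chain via Ironwood Capital LLC → Ridgefield Services GmbH (R2): 60% × 74% × 33% = 14.652% of Cobalt Foods Inc.
Aggregating (R3): 4.8032% + 14.652% = 19.4552%.
19.4552% falls short of the 80% threshold by 60.5448 percentage points.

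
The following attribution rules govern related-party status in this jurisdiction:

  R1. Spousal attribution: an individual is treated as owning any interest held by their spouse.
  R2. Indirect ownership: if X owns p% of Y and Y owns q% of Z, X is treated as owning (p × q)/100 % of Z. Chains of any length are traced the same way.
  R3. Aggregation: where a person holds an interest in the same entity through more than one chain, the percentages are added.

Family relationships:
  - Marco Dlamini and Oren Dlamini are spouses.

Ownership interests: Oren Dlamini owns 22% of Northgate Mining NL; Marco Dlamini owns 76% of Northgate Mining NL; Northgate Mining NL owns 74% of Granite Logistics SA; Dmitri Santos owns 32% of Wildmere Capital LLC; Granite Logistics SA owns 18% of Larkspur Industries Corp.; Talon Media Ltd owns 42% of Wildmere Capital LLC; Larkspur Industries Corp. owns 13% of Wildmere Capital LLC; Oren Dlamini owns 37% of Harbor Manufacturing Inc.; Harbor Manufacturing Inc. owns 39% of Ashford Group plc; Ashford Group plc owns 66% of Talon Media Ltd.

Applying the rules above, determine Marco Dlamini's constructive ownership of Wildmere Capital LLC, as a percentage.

By spousal attribution (R1), Marco Dlamini is treated as also owning Oren Dlamini's interest in Northgate Mining NL, giving 76% + 22% = 98%.
By spousal attribution (R1), Marco Dlamini is treated as owning Oren Dlamini's 37% interest in Harbor Manufacturing Inc.
Chain via Northgate Mining NL → Granite Logistics SA → Larkspur Industries Corp. (R2): 98% × 74% × 18% × 13% = 1.696968% of Wildmere Capital LLC.
Chain via Harbor Manufacturing Inc. → Ashford Group plc → Talon Media Ltd (R2): 37% × 39% × 66% × 42% = 3.999996% of Wildmere Capital LLC.
Aggregating (R3): 1.696968% + 3.999996% = 5.696964%.

5.696964%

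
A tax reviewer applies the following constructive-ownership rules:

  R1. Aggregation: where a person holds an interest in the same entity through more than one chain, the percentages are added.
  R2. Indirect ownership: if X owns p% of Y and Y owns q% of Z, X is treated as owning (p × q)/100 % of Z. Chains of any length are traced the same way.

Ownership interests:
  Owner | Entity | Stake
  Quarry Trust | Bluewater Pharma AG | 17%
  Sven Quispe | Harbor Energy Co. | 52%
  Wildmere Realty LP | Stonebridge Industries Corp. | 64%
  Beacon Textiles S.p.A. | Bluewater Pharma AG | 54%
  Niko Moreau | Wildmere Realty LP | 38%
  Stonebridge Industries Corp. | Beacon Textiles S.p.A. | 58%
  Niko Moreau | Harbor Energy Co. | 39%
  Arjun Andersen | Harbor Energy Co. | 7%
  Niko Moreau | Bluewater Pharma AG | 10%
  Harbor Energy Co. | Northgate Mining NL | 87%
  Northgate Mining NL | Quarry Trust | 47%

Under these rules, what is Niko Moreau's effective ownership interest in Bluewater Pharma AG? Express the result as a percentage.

20.328031%

Chain via Harbor Energy Co. → Northgate Mining NL → Quarry Trust (R2): 39% × 87% × 47% × 17% = 2.711007% of Bluewater Pharma AG.
Chain via Wildmere Realty LP → Stonebridge Industries Corp. → Beacon Textiles S.p.A. (R2): 38% × 64% × 58% × 54% = 7.617024% of Bluewater Pharma AG.
Direct interest in Bluewater Pharma AG: 10%.
Aggregating (R1): 2.711007% + 7.617024% + 10% = 20.328031%.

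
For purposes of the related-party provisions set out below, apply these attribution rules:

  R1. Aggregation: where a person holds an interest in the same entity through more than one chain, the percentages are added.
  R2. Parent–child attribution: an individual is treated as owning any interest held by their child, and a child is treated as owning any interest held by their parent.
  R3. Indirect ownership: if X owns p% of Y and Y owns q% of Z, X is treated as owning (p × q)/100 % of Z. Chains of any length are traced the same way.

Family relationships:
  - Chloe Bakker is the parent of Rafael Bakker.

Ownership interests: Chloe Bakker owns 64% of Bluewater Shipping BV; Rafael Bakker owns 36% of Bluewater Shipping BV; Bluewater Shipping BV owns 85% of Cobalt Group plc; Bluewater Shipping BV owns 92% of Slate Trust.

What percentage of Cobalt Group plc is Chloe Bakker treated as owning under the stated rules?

By parent–child attribution (R2), Chloe Bakker is treated as also owning Rafael Bakker's interest in Bluewater Shipping BV, giving 64% + 36% = 100%.
Chain via Bluewater Shipping BV (R3): 100% × 85% = 85% of Cobalt Group plc.

85%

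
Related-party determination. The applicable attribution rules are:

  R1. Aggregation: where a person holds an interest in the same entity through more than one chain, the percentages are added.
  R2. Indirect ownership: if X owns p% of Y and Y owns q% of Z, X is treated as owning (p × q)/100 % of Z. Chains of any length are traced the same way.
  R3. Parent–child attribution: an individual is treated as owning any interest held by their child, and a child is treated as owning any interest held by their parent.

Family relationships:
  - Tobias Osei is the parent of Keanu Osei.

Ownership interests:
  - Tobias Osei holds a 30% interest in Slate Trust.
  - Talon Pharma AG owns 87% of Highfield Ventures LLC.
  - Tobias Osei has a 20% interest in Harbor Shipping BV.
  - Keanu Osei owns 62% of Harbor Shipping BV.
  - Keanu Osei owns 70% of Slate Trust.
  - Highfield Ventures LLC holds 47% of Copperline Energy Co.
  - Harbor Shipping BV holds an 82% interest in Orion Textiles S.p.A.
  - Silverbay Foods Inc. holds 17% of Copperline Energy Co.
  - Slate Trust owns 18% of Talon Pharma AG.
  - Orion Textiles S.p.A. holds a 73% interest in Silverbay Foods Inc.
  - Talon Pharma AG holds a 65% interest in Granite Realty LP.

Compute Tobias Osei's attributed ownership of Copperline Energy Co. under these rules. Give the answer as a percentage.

15.704684%

By parent–child attribution (R3), Tobias Osei is treated as also owning Keanu Osei's interest in Harbor Shipping BV, giving 20% + 62% = 82%.
By parent–child attribution (R3), Tobias Osei is treated as also owning Keanu Osei's interest in Slate Trust, giving 30% + 70% = 100%.
Chain via Harbor Shipping BV → Orion Textiles S.p.A. → Silverbay Foods Inc. (R2): 82% × 82% × 73% × 17% = 8.344484% of Copperline Energy Co.
Chain via Slate Trust → Talon Pharma AG → Highfield Ventures LLC (R2): 100% × 18% × 87% × 47% = 7.3602% of Copperline Energy Co.
Aggregating (R1): 8.344484% + 7.3602% = 15.704684%.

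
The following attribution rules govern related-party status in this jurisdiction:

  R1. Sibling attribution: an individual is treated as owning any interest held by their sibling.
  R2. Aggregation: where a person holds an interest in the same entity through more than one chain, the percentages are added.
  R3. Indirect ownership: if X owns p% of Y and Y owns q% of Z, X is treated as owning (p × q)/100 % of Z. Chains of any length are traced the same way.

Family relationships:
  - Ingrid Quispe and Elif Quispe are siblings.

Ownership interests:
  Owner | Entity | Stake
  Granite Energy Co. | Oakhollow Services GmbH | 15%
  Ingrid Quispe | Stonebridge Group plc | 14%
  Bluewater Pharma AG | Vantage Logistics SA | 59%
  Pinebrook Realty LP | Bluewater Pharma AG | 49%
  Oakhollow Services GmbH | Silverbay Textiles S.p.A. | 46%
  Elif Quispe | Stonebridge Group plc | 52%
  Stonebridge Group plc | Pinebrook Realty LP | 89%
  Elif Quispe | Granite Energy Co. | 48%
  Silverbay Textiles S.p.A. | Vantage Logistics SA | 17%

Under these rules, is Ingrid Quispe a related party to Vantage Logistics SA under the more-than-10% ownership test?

Yes

By sibling attribution (R1), Ingrid Quispe is treated as also owning Elif Quispe's interest in Stonebridge Group plc, giving 14% + 52% = 66%.
By sibling attribution (R1), Ingrid Quispe is treated as owning Elif Quispe's 48% interest in Granite Energy Co.
Chain via Stonebridge Group plc → Pinebrook Realty LP → Bluewater Pharma AG (R3): 66% × 89% × 49% × 59% = 16.981734% of Vantage Logistics SA.
Chain via Granite Energy Co. → Oakhollow Services GmbH → Silverbay Textiles S.p.A. (R3): 48% × 15% × 46% × 17% = 0.56304% of Vantage Logistics SA.
Aggregating (R2): 16.981734% + 0.56304% = 17.544774%.
17.544774% exceeds the 10% threshold, so Ingrid is a related party to Vantage Logistics SA.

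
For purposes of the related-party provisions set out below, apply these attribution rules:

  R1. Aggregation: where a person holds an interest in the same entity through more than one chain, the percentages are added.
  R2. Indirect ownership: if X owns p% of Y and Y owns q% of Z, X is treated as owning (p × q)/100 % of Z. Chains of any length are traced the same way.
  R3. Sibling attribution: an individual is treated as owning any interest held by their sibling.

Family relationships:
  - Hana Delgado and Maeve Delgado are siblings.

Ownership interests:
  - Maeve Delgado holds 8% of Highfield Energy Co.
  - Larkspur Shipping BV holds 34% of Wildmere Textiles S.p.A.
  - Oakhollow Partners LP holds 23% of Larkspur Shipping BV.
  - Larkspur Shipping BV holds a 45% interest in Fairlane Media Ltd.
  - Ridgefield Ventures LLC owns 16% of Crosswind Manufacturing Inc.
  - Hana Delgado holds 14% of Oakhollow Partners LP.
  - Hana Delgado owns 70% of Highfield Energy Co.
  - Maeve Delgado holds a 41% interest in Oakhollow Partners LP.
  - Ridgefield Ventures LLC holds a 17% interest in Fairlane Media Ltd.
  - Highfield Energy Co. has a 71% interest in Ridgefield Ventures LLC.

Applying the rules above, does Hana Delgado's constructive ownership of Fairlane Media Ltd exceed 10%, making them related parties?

By sibling attribution (R3), Hana Delgado is treated as also owning Maeve Delgado's interest in Highfield Energy Co, giving 70% + 8% = 78%.
By sibling attribution (R3), Hana Delgado is treated as also owning Maeve Delgado's interest in Oakhollow Partners LP, giving 14% + 41% = 55%.
Chain via Highfield Energy Co. → Ridgefield Ventures LLC (R2): 78% × 71% × 17% = 9.4146% of Fairlane Media Ltd.
Chain via Oakhollow Partners LP → Larkspur Shipping BV (R2): 55% × 23% × 45% = 5.6925% of Fairlane Media Ltd.
Aggregating (R1): 9.4146% + 5.6925% = 15.1071%.
15.1071% exceeds the 10% threshold, so Hana is a related party to Fairlane Media Ltd.

Yes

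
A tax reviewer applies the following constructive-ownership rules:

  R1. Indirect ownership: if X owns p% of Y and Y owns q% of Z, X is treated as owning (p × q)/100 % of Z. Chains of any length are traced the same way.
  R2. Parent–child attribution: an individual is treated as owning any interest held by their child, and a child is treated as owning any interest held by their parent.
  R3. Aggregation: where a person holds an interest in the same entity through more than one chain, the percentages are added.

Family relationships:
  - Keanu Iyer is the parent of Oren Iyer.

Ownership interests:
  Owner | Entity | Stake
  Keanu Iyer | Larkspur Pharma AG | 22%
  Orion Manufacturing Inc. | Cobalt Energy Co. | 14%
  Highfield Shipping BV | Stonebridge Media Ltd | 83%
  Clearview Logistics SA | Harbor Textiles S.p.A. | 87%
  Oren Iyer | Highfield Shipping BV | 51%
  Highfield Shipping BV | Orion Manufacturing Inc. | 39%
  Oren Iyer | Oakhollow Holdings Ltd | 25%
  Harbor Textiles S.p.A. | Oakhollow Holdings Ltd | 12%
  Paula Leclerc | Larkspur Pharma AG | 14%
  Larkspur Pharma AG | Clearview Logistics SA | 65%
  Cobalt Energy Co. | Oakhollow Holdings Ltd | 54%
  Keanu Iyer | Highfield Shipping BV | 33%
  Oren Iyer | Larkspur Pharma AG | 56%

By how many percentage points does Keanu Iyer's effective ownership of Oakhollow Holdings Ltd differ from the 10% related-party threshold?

22.769736

By parent–child attribution (R2), Keanu Iyer is treated as also owning Oren Iyer's interest in Larkspur Pharma AG, giving 22% + 56% = 78%.
By parent–child attribution (R2), Keanu Iyer is treated as also owning Oren Iyer's interest in Highfield Shipping BV, giving 33% + 51% = 84%.
By parent–child attribution (R2), Keanu Iyer is treated as owning Oren Iyer's 25% interest in Oakhollow Holdings Ltd.
Chain via Larkspur Pharma AG → Clearview Logistics SA → Harbor Textiles S.p.A. (R1): 78% × 65% × 87% × 12% = 5.29308% of Oakhollow Holdings Ltd.
Chain via Highfield Shipping BV → Orion Manufacturing Inc. → Cobalt Energy Co. (R1): 84% × 39% × 14% × 54% = 2.476656% of Oakhollow Holdings Ltd.
Direct interest in Oakhollow Holdings Ltd: 25%.
Aggregating (R3): 5.29308% + 2.476656% + 25% = 32.769736%.
32.769736% exceeds the 10% threshold by 22.769736 percentage points.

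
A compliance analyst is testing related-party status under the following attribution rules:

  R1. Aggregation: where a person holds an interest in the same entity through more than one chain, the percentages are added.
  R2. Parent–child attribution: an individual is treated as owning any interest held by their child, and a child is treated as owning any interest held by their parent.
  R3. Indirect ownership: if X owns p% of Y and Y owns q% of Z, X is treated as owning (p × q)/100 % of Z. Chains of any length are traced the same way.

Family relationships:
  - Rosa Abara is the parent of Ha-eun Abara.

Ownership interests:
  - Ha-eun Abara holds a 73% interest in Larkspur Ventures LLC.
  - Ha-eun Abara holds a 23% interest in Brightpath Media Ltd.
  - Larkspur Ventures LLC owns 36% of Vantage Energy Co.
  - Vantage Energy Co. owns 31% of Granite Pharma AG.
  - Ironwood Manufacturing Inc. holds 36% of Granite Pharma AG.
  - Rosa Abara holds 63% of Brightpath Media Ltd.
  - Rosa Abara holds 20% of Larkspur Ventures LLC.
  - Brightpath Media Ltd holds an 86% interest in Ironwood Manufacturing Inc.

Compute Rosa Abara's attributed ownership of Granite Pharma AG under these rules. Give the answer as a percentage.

By parent–child attribution (R2), Rosa Abara is treated as also owning Ha-eun Abara's interest in Larkspur Ventures LLC, giving 20% + 73% = 93%.
By parent–child attribution (R2), Rosa Abara is treated as also owning Ha-eun Abara's interest in Brightpath Media Ltd, giving 63% + 23% = 86%.
Chain via Larkspur Ventures LLC → Vantage Energy Co. (R3): 93% × 36% × 31% = 10.3788% of Granite Pharma AG.
Chain via Brightpath Media Ltd → Ironwood Manufacturing Inc. (R3): 86% × 86% × 36% = 26.6256% of Granite Pharma AG.
Aggregating (R1): 10.3788% + 26.6256% = 37.0044%.

37.0044%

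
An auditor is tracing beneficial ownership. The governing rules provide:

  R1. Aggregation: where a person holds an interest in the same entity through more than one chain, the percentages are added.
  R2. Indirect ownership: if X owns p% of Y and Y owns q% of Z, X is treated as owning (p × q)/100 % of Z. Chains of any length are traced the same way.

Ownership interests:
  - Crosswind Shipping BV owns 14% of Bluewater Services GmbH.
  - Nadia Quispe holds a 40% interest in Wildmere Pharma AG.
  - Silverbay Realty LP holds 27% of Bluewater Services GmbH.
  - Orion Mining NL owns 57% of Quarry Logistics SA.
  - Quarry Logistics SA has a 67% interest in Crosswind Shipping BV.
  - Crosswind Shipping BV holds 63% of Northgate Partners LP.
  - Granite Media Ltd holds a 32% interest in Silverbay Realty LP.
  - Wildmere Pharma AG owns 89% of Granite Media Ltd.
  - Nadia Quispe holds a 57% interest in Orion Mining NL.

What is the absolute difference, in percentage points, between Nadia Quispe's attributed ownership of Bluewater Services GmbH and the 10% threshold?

Chain via Orion Mining NL → Quarry Logistics SA → Crosswind Shipping BV (R2): 57% × 57% × 67% × 14% = 3.047562% of Bluewater Services GmbH.
Chain via Wildmere Pharma AG → Granite Media Ltd → Silverbay Realty LP (R2): 40% × 89% × 32% × 27% = 3.07584% of Bluewater Services GmbH.
Aggregating (R1): 3.047562% + 3.07584% = 6.123402%.
6.123402% falls short of the 10% threshold by 3.876598 percentage points.

3.876598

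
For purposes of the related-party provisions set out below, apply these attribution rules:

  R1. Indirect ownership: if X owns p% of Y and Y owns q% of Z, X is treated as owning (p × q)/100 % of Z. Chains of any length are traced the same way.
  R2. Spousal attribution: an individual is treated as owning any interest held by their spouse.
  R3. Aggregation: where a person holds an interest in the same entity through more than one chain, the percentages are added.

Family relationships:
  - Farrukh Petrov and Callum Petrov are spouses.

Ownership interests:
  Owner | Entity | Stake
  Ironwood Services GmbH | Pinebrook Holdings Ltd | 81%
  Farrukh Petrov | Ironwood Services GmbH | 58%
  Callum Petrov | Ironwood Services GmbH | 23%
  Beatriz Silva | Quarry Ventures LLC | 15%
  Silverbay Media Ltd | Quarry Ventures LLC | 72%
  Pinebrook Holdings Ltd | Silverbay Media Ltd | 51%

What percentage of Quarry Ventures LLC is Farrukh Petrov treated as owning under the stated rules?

By spousal attribution (R2), Farrukh Petrov is treated as also owning Callum Petrov's interest in Ironwood Services GmbH, giving 58% + 23% = 81%.
Chain via Ironwood Services GmbH → Pinebrook Holdings Ltd → Silverbay Media Ltd (R1): 81% × 81% × 51% × 72% = 24.091992% of Quarry Ventures LLC.

24.091992%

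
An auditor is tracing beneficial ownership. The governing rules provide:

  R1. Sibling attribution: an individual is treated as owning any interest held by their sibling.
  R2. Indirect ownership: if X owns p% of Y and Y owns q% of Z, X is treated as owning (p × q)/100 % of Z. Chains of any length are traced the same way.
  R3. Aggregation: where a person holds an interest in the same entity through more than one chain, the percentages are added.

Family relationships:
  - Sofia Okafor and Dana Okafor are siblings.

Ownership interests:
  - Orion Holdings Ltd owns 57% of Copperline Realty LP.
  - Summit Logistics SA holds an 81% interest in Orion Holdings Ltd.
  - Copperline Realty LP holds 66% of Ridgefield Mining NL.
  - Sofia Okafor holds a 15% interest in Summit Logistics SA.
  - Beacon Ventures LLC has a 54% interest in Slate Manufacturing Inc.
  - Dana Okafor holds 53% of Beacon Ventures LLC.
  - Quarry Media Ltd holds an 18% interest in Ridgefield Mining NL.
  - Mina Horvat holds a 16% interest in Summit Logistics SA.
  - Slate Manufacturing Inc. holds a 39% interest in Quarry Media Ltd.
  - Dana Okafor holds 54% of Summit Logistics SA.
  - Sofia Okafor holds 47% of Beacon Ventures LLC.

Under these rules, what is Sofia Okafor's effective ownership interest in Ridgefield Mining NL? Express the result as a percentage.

24.816618%

By sibling attribution (R1), Sofia Okafor is treated as also owning Dana Okafor's interest in Summit Logistics SA, giving 15% + 54% = 69%.
By sibling attribution (R1), Sofia Okafor is treated as also owning Dana Okafor's interest in Beacon Ventures LLC, giving 47% + 53% = 100%.
Chain via Summit Logistics SA → Orion Holdings Ltd → Copperline Realty LP (R2): 69% × 81% × 57% × 66% = 21.025818% of Ridgefield Mining NL.
Chain via Beacon Ventures LLC → Slate Manufacturing Inc. → Quarry Media Ltd (R2): 100% × 54% × 39% × 18% = 3.7908% of Ridgefield Mining NL.
Aggregating (R3): 21.025818% + 3.7908% = 24.816618%.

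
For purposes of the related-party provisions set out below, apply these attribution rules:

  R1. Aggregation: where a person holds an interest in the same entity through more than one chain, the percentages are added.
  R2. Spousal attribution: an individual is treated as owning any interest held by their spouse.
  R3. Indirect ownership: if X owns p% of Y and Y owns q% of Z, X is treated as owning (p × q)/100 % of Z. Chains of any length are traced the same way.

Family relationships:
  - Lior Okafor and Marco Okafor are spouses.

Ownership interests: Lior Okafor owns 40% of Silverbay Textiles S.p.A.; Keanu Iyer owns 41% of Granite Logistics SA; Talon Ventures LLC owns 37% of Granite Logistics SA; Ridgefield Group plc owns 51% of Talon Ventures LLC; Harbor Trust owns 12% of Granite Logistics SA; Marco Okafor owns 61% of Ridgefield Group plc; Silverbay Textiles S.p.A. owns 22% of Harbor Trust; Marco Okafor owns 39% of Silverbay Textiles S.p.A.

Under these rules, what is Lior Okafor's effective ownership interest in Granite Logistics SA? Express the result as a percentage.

By spousal attribution (R2), Lior Okafor is treated as also owning Marco Okafor's interest in Silverbay Textiles S.p.A, giving 40% + 39% = 79%.
By spousal attribution (R2), Lior Okafor is treated as owning Marco Okafor's 61% interest in Ridgefield Group plc.
Chain via Silverbay Textiles S.p.A. → Harbor Trust (R3): 79% × 22% × 12% = 2.0856% of Granite Logistics SA.
Chain via Ridgefield Group plc → Talon Ventures LLC (R3): 61% × 51% × 37% = 11.5107% of Granite Logistics SA.
Aggregating (R1): 2.0856% + 11.5107% = 13.5963%.

13.5963%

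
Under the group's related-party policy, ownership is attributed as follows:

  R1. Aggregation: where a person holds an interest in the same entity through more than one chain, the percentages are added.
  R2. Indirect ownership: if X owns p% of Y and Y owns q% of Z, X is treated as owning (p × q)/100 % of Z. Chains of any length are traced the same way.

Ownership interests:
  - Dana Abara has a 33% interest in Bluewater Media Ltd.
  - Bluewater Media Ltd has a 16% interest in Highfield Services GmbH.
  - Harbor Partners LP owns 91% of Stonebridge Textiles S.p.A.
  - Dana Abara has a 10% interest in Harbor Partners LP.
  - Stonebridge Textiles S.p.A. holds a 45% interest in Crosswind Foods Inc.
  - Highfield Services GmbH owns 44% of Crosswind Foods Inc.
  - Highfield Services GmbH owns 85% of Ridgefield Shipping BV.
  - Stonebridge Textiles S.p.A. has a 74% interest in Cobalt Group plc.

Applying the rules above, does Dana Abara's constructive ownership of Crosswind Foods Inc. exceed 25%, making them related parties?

No

Chain via Bluewater Media Ltd → Highfield Services GmbH (R2): 33% × 16% × 44% = 2.3232% of Crosswind Foods Inc.
Chain via Harbor Partners LP → Stonebridge Textiles S.p.A. (R2): 10% × 91% × 45% = 4.095% of Crosswind Foods Inc.
Aggregating (R1): 2.3232% + 4.095% = 6.4182%.
6.4182% does not exceed the 25% threshold, so Dana is not a related party to Crosswind Foods Inc.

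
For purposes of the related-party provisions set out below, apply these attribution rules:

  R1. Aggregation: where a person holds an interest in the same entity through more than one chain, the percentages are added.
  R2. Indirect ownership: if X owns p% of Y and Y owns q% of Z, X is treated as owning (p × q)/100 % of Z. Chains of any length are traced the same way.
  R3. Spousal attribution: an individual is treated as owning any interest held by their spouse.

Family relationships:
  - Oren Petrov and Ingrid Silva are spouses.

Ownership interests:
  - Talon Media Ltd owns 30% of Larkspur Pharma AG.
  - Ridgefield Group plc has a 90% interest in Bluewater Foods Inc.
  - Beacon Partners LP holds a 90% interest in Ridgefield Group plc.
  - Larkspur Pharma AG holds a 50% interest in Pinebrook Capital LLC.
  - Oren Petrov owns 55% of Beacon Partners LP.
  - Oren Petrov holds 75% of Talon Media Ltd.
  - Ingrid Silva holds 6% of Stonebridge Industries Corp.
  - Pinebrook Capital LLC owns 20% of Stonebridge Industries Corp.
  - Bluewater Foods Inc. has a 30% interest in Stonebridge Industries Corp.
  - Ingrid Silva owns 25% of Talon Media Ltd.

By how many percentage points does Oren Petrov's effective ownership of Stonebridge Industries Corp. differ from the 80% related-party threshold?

By spousal attribution (R3), Oren Petrov is treated as also owning Ingrid Silva's interest in Talon Media Ltd, giving 75% + 25% = 100%.
By spousal attribution (R3), Oren Petrov is treated as owning Ingrid Silva's 6% interest in Stonebridge Industries Corp.
Chain via Talon Media Ltd → Larkspur Pharma AG → Pinebrook Capital LLC (R2): 100% × 30% × 50% × 20% = 3% of Stonebridge Industries Corp.
Chain via Beacon Partners LP → Ridgefield Group plc → Bluewater Foods Inc. (R2): 55% × 90% × 90% × 30% = 13.365% of Stonebridge Industries Corp.
Direct interest in Stonebridge Industries Corp: 6%.
Aggregating (R1): 3% + 13.365% + 6% = 22.365%.
22.365% falls short of the 80% threshold by 57.635 percentage points.

57.635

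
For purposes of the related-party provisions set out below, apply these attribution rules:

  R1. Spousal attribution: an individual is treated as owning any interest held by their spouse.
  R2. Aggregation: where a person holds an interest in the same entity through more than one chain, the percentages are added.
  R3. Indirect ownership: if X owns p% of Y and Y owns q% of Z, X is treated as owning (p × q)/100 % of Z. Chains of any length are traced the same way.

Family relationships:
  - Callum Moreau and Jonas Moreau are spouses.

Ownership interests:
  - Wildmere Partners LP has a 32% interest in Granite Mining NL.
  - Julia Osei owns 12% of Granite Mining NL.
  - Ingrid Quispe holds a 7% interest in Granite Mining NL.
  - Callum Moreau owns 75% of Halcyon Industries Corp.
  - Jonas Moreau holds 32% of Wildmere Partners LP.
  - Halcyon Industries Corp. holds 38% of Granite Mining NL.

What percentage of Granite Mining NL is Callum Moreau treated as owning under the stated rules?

By spousal attribution (R1), Callum Moreau is treated as owning Jonas Moreau's 32% interest in Wildmere Partners LP.
Chain via Halcyon Industries Corp. (R3): 75% × 38% = 28.5% of Granite Mining NL.
Chain via Wildmere Partners LP (R3): 32% × 32% = 10.24% of Granite Mining NL.
Aggregating (R2): 28.5% + 10.24% = 38.74%.

38.74%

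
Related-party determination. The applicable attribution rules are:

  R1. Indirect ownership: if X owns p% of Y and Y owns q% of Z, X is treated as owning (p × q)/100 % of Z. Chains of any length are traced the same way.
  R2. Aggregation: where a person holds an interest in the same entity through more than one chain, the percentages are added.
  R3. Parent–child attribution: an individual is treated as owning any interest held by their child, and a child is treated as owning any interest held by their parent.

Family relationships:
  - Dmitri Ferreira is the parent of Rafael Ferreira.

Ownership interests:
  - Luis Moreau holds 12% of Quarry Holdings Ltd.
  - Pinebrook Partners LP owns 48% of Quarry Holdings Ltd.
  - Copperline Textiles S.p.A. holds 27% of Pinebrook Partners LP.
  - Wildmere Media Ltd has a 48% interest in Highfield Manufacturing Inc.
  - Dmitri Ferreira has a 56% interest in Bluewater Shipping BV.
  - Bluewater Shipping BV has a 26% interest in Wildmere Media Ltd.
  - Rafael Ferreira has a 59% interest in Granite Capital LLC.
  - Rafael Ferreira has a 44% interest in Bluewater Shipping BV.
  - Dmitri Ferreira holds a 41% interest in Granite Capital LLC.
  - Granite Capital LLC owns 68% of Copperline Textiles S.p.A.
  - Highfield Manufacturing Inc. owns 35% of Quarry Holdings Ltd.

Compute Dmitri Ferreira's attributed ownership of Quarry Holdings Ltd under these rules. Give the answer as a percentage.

13.1808%

By parent–child attribution (R3), Dmitri Ferreira is treated as also owning Rafael Ferreira's interest in Bluewater Shipping BV, giving 56% + 44% = 100%.
By parent–child attribution (R3), Dmitri Ferreira is treated as also owning Rafael Ferreira's interest in Granite Capital LLC, giving 41% + 59% = 100%.
Chain via Bluewater Shipping BV → Wildmere Media Ltd → Highfield Manufacturing Inc. (R1): 100% × 26% × 48% × 35% = 4.368% of Quarry Holdings Ltd.
Chain via Granite Capital LLC → Copperline Textiles S.p.A. → Pinebrook Partners LP (R1): 100% × 68% × 27% × 48% = 8.8128% of Quarry Holdings Ltd.
Aggregating (R2): 4.368% + 8.8128% = 13.1808%.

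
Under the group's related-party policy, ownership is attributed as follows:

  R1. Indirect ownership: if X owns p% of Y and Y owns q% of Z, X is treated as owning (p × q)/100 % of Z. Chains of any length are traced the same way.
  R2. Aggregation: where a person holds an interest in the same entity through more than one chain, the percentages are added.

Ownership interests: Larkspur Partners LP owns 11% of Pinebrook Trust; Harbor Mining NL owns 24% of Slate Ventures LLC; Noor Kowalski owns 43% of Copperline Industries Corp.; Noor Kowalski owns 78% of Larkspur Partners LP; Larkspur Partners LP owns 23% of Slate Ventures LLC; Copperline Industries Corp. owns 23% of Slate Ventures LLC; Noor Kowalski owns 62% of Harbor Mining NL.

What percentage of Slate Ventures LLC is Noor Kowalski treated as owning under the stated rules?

42.71%

Chain via Larkspur Partners LP (R1): 78% × 23% = 17.94% of Slate Ventures LLC.
Chain via Harbor Mining NL (R1): 62% × 24% = 14.88% of Slate Ventures LLC.
Chain via Copperline Industries Corp. (R1): 43% × 23% = 9.89% of Slate Ventures LLC.
Aggregating (R2): 17.94% + 14.88% + 9.89% = 42.71%.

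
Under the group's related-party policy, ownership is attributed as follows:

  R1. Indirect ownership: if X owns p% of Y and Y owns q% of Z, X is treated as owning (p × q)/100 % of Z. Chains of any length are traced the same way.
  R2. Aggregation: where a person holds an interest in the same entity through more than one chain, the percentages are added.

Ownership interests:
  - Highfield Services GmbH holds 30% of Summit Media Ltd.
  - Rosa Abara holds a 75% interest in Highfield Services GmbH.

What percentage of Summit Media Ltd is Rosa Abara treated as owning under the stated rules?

Chain via Highfield Services GmbH (R1): 75% × 30% = 22.5% of Summit Media Ltd.

22.5%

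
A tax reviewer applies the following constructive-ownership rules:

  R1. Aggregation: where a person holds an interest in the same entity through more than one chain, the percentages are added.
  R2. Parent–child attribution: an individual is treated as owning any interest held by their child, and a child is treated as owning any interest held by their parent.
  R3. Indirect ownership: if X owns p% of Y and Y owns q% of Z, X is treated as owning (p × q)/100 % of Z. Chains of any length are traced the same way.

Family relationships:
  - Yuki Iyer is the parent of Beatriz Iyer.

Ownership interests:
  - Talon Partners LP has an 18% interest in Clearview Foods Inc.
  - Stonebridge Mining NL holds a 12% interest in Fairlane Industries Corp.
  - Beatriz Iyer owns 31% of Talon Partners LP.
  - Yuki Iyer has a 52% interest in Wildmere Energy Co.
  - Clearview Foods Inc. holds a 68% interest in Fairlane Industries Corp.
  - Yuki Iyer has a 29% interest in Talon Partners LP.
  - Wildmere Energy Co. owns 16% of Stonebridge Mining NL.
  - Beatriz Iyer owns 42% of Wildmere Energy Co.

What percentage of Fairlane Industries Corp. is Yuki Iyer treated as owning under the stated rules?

By parent–child attribution (R2), Yuki Iyer is treated as also owning Beatriz Iyer's interest in Talon Partners LP, giving 29% + 31% = 60%.
By parent–child attribution (R2), Yuki Iyer is treated as also owning Beatriz Iyer's interest in Wildmere Energy Co, giving 52% + 42% = 94%.
Chain via Talon Partners LP → Clearview Foods Inc. (R3): 60% × 18% × 68% = 7.344% of Fairlane Industries Corp.
Chain via Wildmere Energy Co. → Stonebridge Mining NL (R3): 94% × 16% × 12% = 1.8048% of Fairlane Industries Corp.
Aggregating (R1): 7.344% + 1.8048% = 9.1488%.

9.1488%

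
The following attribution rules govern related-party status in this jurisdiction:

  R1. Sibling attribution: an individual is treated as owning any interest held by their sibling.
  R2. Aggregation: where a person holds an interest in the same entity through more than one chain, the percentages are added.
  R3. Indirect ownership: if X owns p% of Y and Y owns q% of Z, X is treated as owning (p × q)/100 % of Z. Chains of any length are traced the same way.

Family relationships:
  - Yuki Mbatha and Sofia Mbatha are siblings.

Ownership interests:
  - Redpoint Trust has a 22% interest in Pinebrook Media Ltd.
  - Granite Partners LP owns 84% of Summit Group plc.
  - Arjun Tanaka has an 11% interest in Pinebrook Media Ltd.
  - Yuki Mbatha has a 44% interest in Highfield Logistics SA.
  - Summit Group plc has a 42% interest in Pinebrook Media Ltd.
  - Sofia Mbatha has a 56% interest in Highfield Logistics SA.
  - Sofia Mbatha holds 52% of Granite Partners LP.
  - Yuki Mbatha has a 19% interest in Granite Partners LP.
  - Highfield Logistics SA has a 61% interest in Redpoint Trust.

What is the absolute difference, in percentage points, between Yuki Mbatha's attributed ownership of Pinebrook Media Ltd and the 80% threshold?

41.5312

By sibling attribution (R1), Yuki Mbatha is treated as also owning Sofia Mbatha's interest in Highfield Logistics SA, giving 44% + 56% = 100%.
By sibling attribution (R1), Yuki Mbatha is treated as also owning Sofia Mbatha's interest in Granite Partners LP, giving 19% + 52% = 71%.
Chain via Highfield Logistics SA → Redpoint Trust (R3): 100% × 61% × 22% = 13.42% of Pinebrook Media Ltd.
Chain via Granite Partners LP → Summit Group plc (R3): 71% × 84% × 42% = 25.0488% of Pinebrook Media Ltd.
Aggregating (R2): 13.42% + 25.0488% = 38.4688%.
38.4688% falls short of the 80% threshold by 41.5312 percentage points.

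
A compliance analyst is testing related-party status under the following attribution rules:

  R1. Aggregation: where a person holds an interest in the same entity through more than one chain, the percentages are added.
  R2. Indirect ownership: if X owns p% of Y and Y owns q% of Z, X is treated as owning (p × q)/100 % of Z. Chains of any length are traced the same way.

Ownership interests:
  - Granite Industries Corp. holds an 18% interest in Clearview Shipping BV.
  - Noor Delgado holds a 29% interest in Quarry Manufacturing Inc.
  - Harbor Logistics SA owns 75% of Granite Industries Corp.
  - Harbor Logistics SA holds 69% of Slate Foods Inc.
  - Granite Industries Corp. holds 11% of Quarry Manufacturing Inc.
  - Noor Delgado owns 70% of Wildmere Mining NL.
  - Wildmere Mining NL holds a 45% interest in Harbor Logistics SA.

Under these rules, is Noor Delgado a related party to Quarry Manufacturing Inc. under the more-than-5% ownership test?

Chain via Wildmere Mining NL → Harbor Logistics SA → Granite Industries Corp. (R2): 70% × 45% × 75% × 11% = 2.59875% of Quarry Manufacturing Inc.
Direct interest in Quarry Manufacturing Inc: 29%.
Aggregating (R1): 2.59875% + 29% = 31.59875%.
31.59875% exceeds the 5% threshold, so Noor is a related party to Quarry Manufacturing Inc.

Yes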